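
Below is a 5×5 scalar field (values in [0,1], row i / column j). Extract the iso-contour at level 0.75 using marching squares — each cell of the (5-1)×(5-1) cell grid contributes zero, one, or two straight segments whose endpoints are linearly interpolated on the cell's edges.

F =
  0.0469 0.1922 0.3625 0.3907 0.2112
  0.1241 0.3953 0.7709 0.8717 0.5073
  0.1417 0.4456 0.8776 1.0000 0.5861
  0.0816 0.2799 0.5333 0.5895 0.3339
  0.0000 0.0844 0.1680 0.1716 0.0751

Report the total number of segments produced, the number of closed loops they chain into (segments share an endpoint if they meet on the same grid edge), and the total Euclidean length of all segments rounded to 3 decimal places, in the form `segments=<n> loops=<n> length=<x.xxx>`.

cell (0,1): code 0100 → (0.949,2.000)–(1.000,1.944)
cell (0,2): code 1100 → (0.747,3.000)–(0.949,2.000)
cell (0,3): code 1000 → (1.000,3.334)–(0.747,3.000)
cell (1,1): code 0110 → (1.000,1.944)–(2.000,1.705)
cell (1,3): code 1001 → (2.000,3.604)–(1.000,3.334)
cell (2,1): code 0010 → (2.000,1.705)–(2.371,2.000)
cell (2,2): code 0011 → (2.371,2.000)–(2.609,3.000)
cell (2,3): code 0001 → (2.609,3.000)–(2.000,3.604)
total: 8 segments, chained into 1 closed loop(s), length Σ = 5.938593

segments=8 loops=1 length=5.939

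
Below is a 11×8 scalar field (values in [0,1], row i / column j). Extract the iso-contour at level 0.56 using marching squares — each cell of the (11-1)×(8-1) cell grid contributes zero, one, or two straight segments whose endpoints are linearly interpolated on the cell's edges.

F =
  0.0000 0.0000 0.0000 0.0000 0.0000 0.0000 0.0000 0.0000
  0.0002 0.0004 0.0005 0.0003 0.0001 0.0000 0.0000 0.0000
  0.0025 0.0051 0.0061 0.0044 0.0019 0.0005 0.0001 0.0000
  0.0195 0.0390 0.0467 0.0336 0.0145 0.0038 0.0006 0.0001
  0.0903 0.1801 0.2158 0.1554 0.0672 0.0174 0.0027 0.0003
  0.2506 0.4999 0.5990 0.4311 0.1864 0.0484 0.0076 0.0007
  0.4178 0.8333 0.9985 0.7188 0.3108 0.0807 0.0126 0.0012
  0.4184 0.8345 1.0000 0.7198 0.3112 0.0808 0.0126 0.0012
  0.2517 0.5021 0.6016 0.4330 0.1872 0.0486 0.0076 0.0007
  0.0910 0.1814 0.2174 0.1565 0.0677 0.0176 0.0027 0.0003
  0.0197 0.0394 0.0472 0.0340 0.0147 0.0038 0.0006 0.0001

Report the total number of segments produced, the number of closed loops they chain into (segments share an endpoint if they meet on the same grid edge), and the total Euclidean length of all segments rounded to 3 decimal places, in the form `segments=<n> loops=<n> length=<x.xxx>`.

segments=14 loops=1 length=9.828

cell (4,1): code 0100 → (4.898,2.000)–(5.000,1.606)
cell (4,2): code 1000 → (5.000,2.232)–(4.898,2.000)
cell (5,0): code 0100 → (5.180,1.000)–(6.000,0.342)
cell (5,1): code 1110 → (5.000,1.606)–(5.180,1.000)
cell (5,2): code 1101 → (5.448,3.000)–(5.000,2.232)
cell (5,3): code 1000 → (6.000,3.389)–(5.448,3.000)
cell (6,0): code 0110 → (6.000,0.342)–(7.000,0.340)
cell (6,3): code 1001 → (7.000,3.391)–(6.000,3.389)
cell (7,0): code 0010 → (7.000,0.340)–(7.826,1.000)
cell (7,1): code 0111 → (7.826,1.000)–(8.000,1.582)
cell (7,2): code 1011 → (8.000,2.247)–(7.557,3.000)
cell (7,3): code 0001 → (7.557,3.000)–(7.000,3.391)
cell (8,1): code 0010 → (8.000,1.582)–(8.108,2.000)
cell (8,2): code 0001 → (8.108,2.000)–(8.000,2.247)
total: 14 segments, chained into 1 closed loop(s), length Σ = 9.828299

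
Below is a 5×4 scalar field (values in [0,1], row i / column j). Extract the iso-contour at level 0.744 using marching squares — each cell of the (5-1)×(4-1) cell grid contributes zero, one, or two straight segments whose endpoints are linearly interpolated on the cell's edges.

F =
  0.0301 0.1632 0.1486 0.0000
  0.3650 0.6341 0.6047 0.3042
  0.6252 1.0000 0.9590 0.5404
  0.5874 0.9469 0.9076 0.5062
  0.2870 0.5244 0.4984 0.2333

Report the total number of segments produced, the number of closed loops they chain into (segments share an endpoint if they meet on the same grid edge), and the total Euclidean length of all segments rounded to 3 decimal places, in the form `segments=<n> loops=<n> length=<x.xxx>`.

segments=8 loops=1 length=7.105

cell (1,0): code 0100 → (1.300,1.000)–(2.000,0.317)
cell (1,1): code 1100 → (1.393,2.000)–(1.300,1.000)
cell (1,2): code 1000 → (2.000,2.514)–(1.393,2.000)
cell (2,0): code 0110 → (2.000,0.317)–(3.000,0.436)
cell (2,2): code 1001 → (3.000,2.408)–(2.000,2.514)
cell (3,0): code 0010 → (3.000,0.436)–(3.480,1.000)
cell (3,1): code 0011 → (3.480,1.000)–(3.400,2.000)
cell (3,2): code 0001 → (3.400,2.000)–(3.000,2.408)
total: 8 segments, chained into 1 closed loop(s), length Σ = 7.104918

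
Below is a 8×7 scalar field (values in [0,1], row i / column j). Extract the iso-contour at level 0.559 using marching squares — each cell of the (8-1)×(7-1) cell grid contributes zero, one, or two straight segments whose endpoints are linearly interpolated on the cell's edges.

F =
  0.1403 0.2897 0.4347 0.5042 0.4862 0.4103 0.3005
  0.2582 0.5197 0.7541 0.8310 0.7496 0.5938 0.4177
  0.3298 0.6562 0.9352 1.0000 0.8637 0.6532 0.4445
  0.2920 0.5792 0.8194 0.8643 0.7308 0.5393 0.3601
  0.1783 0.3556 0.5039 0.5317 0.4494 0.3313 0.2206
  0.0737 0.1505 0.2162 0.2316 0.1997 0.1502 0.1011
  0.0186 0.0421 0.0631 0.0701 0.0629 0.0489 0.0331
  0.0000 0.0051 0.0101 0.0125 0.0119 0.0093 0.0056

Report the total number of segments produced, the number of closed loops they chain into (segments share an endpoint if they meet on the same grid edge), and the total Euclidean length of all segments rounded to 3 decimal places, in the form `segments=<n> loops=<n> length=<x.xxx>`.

segments=16 loops=1 length=13.267

cell (0,1): code 0100 → (0.389,2.000)–(1.000,1.168)
cell (0,2): code 1100 → (0.168,3.000)–(0.389,2.000)
cell (0,3): code 1100 → (0.276,4.000)–(0.168,3.000)
cell (0,4): code 1100 → (0.810,5.000)–(0.276,4.000)
cell (0,5): code 1000 → (1.000,5.198)–(0.810,5.000)
cell (1,0): code 0100 → (1.288,1.000)–(2.000,0.702)
cell (1,1): code 1110 → (1.000,1.168)–(1.288,1.000)
cell (1,5): code 1001 → (2.000,5.451)–(1.000,5.198)
cell (2,0): code 0110 → (2.000,0.702)–(3.000,0.930)
cell (2,4): code 1011 → (3.000,4.897)–(2.827,5.000)
cell (2,5): code 0001 → (2.827,5.000)–(2.000,5.451)
cell (3,0): code 0010 → (3.000,0.930)–(3.090,1.000)
cell (3,1): code 0011 → (3.090,1.000)–(3.825,2.000)
cell (3,2): code 0011 → (3.825,2.000)–(3.918,3.000)
cell (3,3): code 0011 → (3.918,3.000)–(3.611,4.000)
cell (3,4): code 0001 → (3.611,4.000)–(3.000,4.897)
total: 16 segments, chained into 1 closed loop(s), length Σ = 13.266939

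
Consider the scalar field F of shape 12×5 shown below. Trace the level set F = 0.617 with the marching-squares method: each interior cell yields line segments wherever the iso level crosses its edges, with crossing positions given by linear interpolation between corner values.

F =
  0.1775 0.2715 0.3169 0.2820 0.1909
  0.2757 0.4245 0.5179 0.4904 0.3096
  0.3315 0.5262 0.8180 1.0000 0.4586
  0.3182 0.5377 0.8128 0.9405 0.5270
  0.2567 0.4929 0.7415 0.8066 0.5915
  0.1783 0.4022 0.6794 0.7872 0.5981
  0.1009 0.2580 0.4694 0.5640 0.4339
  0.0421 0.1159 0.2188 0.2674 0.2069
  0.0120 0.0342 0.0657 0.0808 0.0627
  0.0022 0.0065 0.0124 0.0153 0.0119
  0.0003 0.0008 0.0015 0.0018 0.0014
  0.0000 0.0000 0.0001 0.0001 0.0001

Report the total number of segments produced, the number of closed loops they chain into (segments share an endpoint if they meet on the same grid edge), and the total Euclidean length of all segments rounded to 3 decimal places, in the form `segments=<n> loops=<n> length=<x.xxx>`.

segments=12 loops=1 length=11.719

cell (1,1): code 0100 → (1.330,2.000)–(2.000,1.311)
cell (1,2): code 1100 → (1.248,3.000)–(1.330,2.000)
cell (1,3): code 1000 → (2.000,3.707)–(1.248,3.000)
cell (2,1): code 0110 → (2.000,1.311)–(3.000,1.288)
cell (2,3): code 1001 → (3.000,3.782)–(2.000,3.707)
cell (3,1): code 0110 → (3.000,1.288)–(4.000,1.499)
cell (3,3): code 1001 → (4.000,3.881)–(3.000,3.782)
cell (4,1): code 0110 → (4.000,1.499)–(5.000,1.775)
cell (4,3): code 1001 → (5.000,3.900)–(4.000,3.881)
cell (5,1): code 0010 → (5.000,1.775)–(5.297,2.000)
cell (5,2): code 0011 → (5.297,2.000)–(5.763,3.000)
cell (5,3): code 0001 → (5.763,3.000)–(5.000,3.900)
total: 12 segments, chained into 1 closed loop(s), length Σ = 11.719127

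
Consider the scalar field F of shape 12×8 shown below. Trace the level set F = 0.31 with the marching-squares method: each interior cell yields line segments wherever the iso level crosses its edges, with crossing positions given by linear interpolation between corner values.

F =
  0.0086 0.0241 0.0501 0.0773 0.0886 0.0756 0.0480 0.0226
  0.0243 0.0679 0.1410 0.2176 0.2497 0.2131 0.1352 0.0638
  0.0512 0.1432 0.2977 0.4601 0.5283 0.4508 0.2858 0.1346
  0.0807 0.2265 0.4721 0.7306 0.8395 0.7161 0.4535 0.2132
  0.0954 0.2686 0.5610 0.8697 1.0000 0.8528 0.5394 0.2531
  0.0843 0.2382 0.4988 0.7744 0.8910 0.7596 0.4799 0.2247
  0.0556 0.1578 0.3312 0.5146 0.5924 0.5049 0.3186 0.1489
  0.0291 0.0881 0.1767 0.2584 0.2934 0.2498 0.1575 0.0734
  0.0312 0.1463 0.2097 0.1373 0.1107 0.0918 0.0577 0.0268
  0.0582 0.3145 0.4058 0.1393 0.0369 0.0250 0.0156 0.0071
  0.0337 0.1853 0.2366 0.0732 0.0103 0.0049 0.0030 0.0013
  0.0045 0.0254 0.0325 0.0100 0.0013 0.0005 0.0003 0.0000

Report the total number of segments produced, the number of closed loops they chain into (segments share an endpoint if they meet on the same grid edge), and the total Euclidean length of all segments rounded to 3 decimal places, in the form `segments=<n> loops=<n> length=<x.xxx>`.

cell (1,2): code 0100 → (1.381,3.000)–(2.000,2.076)
cell (1,3): code 1100 → (1.216,4.000)–(1.381,3.000)
cell (1,4): code 1100 → (1.408,5.000)–(1.216,4.000)
cell (1,5): code 1000 → (2.000,5.853)–(1.408,5.000)
cell (2,1): code 0100 → (2.071,2.000)–(3.000,1.340)
cell (2,2): code 1110 → (2.000,2.076)–(2.071,2.000)
cell (2,5): code 1101 → (2.144,6.000)–(2.000,5.853)
cell (2,6): code 1000 → (3.000,6.597)–(2.144,6.000)
cell (3,1): code 0110 → (3.000,1.340)–(4.000,1.142)
cell (3,6): code 1001 → (4.000,6.801)–(3.000,6.597)
cell (4,1): code 0110 → (4.000,1.142)–(5.000,1.276)
cell (4,6): code 1001 → (5.000,6.666)–(4.000,6.801)
cell (5,1): code 0110 → (5.000,1.276)–(6.000,1.878)
cell (5,6): code 1001 → (6.000,6.051)–(5.000,6.666)
cell (6,1): code 0010 → (6.000,1.878)–(6.137,2.000)
cell (6,2): code 0011 → (6.137,2.000)–(6.799,3.000)
cell (6,3): code 0011 → (6.799,3.000)–(6.944,4.000)
cell (6,4): code 0011 → (6.944,4.000)–(6.764,5.000)
cell (6,5): code 0011 → (6.764,5.000)–(6.053,6.000)
cell (6,6): code 0001 → (6.053,6.000)–(6.000,6.051)
cell (8,0): code 0100 → (8.973,1.000)–(9.000,0.982)
cell (8,1): code 1100 → (8.511,2.000)–(8.973,1.000)
cell (8,2): code 1000 → (9.000,2.359)–(8.511,2.000)
cell (9,0): code 0010 → (9.000,0.982)–(9.035,1.000)
cell (9,1): code 0011 → (9.035,1.000)–(9.566,2.000)
cell (9,2): code 0001 → (9.566,2.000)–(9.000,2.359)
total: 26 segments, chained into 2 closed loop(s), length Σ = 21.366854

segments=26 loops=2 length=21.367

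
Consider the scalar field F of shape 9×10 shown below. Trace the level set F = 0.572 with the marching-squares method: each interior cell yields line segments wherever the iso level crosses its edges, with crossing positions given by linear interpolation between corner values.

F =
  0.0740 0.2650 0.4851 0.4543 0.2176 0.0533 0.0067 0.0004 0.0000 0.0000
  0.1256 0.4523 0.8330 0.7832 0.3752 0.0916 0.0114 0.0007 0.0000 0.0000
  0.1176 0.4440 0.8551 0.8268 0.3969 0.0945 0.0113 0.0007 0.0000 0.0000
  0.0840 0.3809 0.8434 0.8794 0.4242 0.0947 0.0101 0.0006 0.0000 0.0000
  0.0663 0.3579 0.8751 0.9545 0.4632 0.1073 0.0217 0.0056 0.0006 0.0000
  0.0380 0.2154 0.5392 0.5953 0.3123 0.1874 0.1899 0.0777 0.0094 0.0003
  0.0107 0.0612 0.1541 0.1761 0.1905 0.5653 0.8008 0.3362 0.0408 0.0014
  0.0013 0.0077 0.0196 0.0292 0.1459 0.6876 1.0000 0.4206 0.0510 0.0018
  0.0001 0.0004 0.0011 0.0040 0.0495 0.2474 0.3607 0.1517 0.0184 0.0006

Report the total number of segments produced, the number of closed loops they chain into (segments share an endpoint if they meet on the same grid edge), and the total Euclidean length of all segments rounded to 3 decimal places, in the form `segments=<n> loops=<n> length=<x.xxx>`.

cell (0,1): code 0100 → (0.250,2.000)–(1.000,1.314)
cell (0,2): code 1100 → (0.358,3.000)–(0.250,2.000)
cell (0,3): code 1000 → (1.000,3.518)–(0.358,3.000)
cell (1,1): code 0110 → (1.000,1.314)–(2.000,1.311)
cell (1,3): code 1001 → (2.000,3.593)–(1.000,3.518)
cell (2,1): code 0110 → (2.000,1.311)–(3.000,1.413)
cell (2,3): code 1001 → (3.000,3.675)–(2.000,3.593)
cell (3,1): code 0110 → (3.000,1.413)–(4.000,1.414)
cell (3,3): code 1001 → (4.000,3.779)–(3.000,3.675)
cell (4,1): code 0010 → (4.000,1.414)–(4.902,2.000)
cell (4,2): code 0111 → (4.902,2.000)–(5.000,2.585)
cell (4,3): code 1001 → (5.000,3.082)–(4.000,3.779)
cell (5,2): code 0010 → (5.000,2.585)–(5.056,3.000)
cell (5,3): code 0001 → (5.056,3.000)–(5.000,3.082)
cell (5,5): code 0100 → (5.625,6.000)–(6.000,5.028)
cell (5,6): code 1000 → (6.000,6.492)–(5.625,6.000)
cell (6,4): code 0100 → (6.055,5.000)–(7.000,4.787)
cell (6,5): code 1110 → (6.000,5.028)–(6.055,5.000)
cell (6,6): code 1001 → (7.000,6.739)–(6.000,6.492)
cell (7,4): code 0010 → (7.000,4.787)–(7.263,5.000)
cell (7,5): code 0011 → (7.263,5.000)–(7.669,6.000)
cell (7,6): code 0001 → (7.669,6.000)–(7.000,6.739)
total: 22 segments, chained into 2 closed loop(s), length Σ = 18.404683

segments=22 loops=2 length=18.405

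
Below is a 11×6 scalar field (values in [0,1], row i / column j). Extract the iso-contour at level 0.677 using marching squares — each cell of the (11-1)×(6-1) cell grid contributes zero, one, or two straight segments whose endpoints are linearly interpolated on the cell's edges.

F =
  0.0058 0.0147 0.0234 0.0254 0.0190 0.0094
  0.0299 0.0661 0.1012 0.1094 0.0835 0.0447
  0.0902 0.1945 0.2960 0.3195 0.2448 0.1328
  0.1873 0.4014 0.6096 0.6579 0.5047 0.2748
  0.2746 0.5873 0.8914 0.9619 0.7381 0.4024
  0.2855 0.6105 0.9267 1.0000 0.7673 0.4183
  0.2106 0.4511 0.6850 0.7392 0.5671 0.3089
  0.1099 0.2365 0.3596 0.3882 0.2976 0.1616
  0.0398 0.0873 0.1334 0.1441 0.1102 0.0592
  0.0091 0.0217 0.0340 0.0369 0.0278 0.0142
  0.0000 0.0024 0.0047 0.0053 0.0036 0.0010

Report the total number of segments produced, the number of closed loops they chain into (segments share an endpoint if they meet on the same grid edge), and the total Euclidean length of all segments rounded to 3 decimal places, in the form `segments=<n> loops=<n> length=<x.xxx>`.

cell (3,1): code 0100 → (3.239,2.000)–(4.000,1.295)
cell (3,2): code 1100 → (3.063,3.000)–(3.239,2.000)
cell (3,3): code 1100 → (3.738,4.000)–(3.063,3.000)
cell (3,4): code 1000 → (4.000,4.182)–(3.738,4.000)
cell (4,1): code 0110 → (4.000,1.295)–(5.000,1.210)
cell (4,4): code 1001 → (5.000,4.259)–(4.000,4.182)
cell (5,1): code 0110 → (5.000,1.210)–(6.000,1.966)
cell (5,3): code 1011 → (6.000,3.361)–(5.451,4.000)
cell (5,4): code 0001 → (5.451,4.000)–(5.000,4.259)
cell (6,1): code 0010 → (6.000,1.966)–(6.025,2.000)
cell (6,2): code 0011 → (6.025,2.000)–(6.177,3.000)
cell (6,3): code 0001 → (6.177,3.000)–(6.000,3.361)
total: 12 segments, chained into 1 closed loop(s), length Σ = 9.656379

segments=12 loops=1 length=9.656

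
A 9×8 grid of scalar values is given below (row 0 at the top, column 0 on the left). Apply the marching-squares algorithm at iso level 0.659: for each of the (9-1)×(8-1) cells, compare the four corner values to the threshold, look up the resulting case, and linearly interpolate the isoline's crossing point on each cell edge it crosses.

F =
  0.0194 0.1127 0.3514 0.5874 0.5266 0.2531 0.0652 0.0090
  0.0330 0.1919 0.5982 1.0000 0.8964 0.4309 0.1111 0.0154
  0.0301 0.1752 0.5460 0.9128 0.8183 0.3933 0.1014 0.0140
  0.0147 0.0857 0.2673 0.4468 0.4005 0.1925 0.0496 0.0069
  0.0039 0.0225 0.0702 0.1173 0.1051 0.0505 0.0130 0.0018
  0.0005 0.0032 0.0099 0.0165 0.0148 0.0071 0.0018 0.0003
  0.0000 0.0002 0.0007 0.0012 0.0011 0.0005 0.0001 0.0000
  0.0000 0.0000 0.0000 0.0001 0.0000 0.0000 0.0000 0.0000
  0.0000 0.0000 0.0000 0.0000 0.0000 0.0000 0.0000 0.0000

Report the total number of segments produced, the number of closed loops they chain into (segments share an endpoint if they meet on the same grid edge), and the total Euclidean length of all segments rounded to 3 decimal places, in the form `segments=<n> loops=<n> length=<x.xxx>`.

cell (0,2): code 0100 → (0.174,3.000)–(1.000,2.151)
cell (0,3): code 1100 → (0.358,4.000)–(0.174,3.000)
cell (0,4): code 1000 → (1.000,4.510)–(0.358,4.000)
cell (1,2): code 0110 → (1.000,2.151)–(2.000,2.308)
cell (1,4): code 1001 → (2.000,4.375)–(1.000,4.510)
cell (2,2): code 0010 → (2.000,2.308)–(2.545,3.000)
cell (2,3): code 0011 → (2.545,3.000)–(2.381,4.000)
cell (2,4): code 0001 → (2.381,4.000)–(2.000,4.375)
total: 8 segments, chained into 1 closed loop(s), length Σ = 7.471166

segments=8 loops=1 length=7.471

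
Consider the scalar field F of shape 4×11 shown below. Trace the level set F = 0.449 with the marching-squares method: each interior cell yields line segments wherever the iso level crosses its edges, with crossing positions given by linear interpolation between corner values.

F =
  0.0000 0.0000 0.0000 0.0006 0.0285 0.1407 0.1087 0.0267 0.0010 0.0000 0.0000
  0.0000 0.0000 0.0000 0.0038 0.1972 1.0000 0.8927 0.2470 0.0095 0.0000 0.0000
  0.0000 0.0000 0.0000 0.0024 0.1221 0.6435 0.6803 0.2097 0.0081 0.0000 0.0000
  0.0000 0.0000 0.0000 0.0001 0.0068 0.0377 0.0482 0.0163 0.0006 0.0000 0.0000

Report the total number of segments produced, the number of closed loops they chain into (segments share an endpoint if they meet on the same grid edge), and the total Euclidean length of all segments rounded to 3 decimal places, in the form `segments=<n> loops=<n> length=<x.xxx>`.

cell (0,4): code 0100 → (0.359,5.000)–(1.000,4.314)
cell (0,5): code 1100 → (0.434,6.000)–(0.359,5.000)
cell (0,6): code 1000 → (1.000,6.687)–(0.434,6.000)
cell (1,4): code 0110 → (1.000,4.314)–(2.000,4.627)
cell (1,6): code 1001 → (2.000,6.492)–(1.000,6.687)
cell (2,4): code 0010 → (2.000,4.627)–(2.321,5.000)
cell (2,5): code 0011 → (2.321,5.000)–(2.366,6.000)
cell (2,6): code 0001 → (2.366,6.000)–(2.000,6.492)
total: 8 segments, chained into 1 closed loop(s), length Σ = 7.005152

segments=8 loops=1 length=7.005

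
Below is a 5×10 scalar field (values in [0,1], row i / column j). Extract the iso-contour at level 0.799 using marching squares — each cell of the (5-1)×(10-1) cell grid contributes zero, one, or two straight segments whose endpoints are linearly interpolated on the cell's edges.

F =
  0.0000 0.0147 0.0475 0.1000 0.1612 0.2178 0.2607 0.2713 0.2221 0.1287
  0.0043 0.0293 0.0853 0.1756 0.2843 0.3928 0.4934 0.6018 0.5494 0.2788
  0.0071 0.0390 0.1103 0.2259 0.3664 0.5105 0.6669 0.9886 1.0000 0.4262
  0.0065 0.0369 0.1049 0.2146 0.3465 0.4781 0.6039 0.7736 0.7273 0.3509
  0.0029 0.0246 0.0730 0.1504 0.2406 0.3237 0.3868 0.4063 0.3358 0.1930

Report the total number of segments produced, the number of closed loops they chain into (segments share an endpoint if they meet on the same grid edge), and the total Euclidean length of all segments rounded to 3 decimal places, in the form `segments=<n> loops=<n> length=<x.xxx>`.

cell (1,6): code 0100 → (1.510,7.000)–(2.000,6.411)
cell (1,7): code 1100 → (1.554,8.000)–(1.510,7.000)
cell (1,8): code 1000 → (2.000,8.350)–(1.554,8.000)
cell (2,6): code 0010 → (2.000,6.411)–(2.882,7.000)
cell (2,7): code 0011 → (2.882,7.000)–(2.737,8.000)
cell (2,8): code 0001 → (2.737,8.000)–(2.000,8.350)
total: 6 segments, chained into 1 closed loop(s), length Σ = 5.221899

segments=6 loops=1 length=5.222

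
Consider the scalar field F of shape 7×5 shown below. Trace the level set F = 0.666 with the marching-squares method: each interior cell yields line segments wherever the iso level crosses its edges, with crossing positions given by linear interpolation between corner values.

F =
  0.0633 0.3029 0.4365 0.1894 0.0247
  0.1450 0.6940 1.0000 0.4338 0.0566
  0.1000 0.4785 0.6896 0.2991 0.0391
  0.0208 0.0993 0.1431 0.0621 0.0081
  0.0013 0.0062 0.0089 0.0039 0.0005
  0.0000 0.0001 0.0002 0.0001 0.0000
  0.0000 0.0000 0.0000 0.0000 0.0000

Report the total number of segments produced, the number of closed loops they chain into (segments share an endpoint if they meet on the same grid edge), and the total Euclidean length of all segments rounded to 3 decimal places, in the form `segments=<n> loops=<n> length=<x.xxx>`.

cell (0,0): code 0100 → (0.928,1.000)–(1.000,0.949)
cell (0,1): code 1100 → (0.407,2.000)–(0.928,1.000)
cell (0,2): code 1000 → (1.000,2.590)–(0.407,2.000)
cell (1,0): code 0010 → (1.000,0.949)–(1.130,1.000)
cell (1,1): code 0111 → (1.130,1.000)–(2.000,1.888)
cell (1,2): code 1001 → (2.000,2.060)–(1.000,2.590)
cell (2,1): code 0010 → (2.000,1.888)–(2.043,2.000)
cell (2,2): code 0001 → (2.043,2.000)–(2.000,2.060)
total: 8 segments, chained into 1 closed loop(s), length Σ = 4.760363

segments=8 loops=1 length=4.760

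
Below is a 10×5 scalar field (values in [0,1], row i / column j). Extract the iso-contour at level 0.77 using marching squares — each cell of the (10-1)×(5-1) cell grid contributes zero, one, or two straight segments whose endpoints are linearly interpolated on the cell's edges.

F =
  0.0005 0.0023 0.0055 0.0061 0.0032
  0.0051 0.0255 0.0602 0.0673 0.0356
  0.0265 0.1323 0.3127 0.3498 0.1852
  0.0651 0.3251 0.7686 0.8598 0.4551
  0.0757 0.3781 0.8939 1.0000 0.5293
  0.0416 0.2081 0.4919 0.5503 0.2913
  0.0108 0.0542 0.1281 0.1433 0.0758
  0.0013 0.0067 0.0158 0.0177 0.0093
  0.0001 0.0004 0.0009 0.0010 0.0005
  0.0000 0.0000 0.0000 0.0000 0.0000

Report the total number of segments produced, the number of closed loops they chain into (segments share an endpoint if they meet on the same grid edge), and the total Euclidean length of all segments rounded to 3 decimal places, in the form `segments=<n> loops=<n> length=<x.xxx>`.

segments=8 loops=1 length=5.474

cell (2,2): code 0100 → (2.824,3.000)–(3.000,2.015)
cell (2,3): code 1000 → (3.000,3.222)–(2.824,3.000)
cell (3,1): code 0100 → (3.011,2.000)–(4.000,1.760)
cell (3,2): code 1110 → (3.000,2.015)–(3.011,2.000)
cell (3,3): code 1001 → (4.000,3.489)–(3.000,3.222)
cell (4,1): code 0010 → (4.000,1.760)–(4.308,2.000)
cell (4,2): code 0011 → (4.308,2.000)–(4.511,3.000)
cell (4,3): code 0001 → (4.511,3.000)–(4.000,3.489)
total: 8 segments, chained into 1 closed loop(s), length Σ = 5.473627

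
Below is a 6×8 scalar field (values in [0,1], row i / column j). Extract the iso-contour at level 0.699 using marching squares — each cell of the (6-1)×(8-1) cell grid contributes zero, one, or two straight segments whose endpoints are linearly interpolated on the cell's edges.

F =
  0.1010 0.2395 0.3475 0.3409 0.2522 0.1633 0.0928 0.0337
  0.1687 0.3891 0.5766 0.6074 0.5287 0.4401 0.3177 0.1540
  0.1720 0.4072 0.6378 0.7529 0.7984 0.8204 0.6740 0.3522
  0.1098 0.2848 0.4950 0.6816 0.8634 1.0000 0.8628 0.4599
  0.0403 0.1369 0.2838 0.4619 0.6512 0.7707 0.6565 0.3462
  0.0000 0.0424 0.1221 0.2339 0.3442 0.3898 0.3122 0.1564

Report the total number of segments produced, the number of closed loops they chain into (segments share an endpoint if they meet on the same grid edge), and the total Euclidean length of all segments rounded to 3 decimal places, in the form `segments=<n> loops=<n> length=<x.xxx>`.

cell (1,2): code 0100 → (1.630,3.000)–(2.000,2.532)
cell (1,3): code 1100 → (1.631,4.000)–(1.630,3.000)
cell (1,4): code 1100 → (1.681,5.000)–(1.631,4.000)
cell (1,5): code 1000 → (2.000,5.829)–(1.681,5.000)
cell (2,2): code 0010 → (2.000,2.532)–(2.756,3.000)
cell (2,3): code 0111 → (2.756,3.000)–(3.000,3.096)
cell (2,5): code 1101 → (2.132,6.000)–(2.000,5.829)
cell (2,6): code 1000 → (3.000,6.407)–(2.132,6.000)
cell (3,3): code 0010 → (3.000,3.096)–(3.775,4.000)
cell (3,4): code 0111 → (3.775,4.000)–(4.000,4.400)
cell (3,5): code 1011 → (4.000,5.628)–(3.794,6.000)
cell (3,6): code 0001 → (3.794,6.000)–(3.000,6.407)
cell (4,4): code 0010 → (4.000,4.400)–(4.188,5.000)
cell (4,5): code 0001 → (4.188,5.000)–(4.000,5.628)
total: 14 segments, chained into 1 closed loop(s), length Σ = 10.064001

segments=14 loops=1 length=10.064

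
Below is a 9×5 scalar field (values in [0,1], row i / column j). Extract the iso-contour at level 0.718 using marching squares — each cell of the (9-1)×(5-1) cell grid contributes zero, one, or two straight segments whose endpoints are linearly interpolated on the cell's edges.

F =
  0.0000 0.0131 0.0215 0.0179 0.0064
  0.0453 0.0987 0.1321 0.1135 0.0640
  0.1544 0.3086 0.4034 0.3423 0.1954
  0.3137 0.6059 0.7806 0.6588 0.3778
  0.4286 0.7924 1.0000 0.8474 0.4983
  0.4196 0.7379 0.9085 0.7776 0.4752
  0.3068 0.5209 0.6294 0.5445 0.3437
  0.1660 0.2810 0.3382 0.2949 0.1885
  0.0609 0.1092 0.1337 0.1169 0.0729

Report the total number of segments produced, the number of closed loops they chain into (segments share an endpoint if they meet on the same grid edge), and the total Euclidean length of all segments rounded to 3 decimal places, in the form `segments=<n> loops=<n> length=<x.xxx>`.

cell (2,1): code 0100 → (2.834,2.000)–(3.000,1.642)
cell (2,2): code 1000 → (3.000,2.514)–(2.834,2.000)
cell (3,0): code 0100 → (3.601,1.000)–(4.000,0.795)
cell (3,1): code 1110 → (3.000,1.642)–(3.601,1.000)
cell (3,2): code 1101 → (3.314,3.000)–(3.000,2.514)
cell (3,3): code 1000 → (4.000,3.371)–(3.314,3.000)
cell (4,0): code 0110 → (4.000,0.795)–(5.000,0.937)
cell (4,3): code 1001 → (5.000,3.197)–(4.000,3.371)
cell (5,0): code 0010 → (5.000,0.937)–(5.092,1.000)
cell (5,1): code 0011 → (5.092,1.000)–(5.683,2.000)
cell (5,2): code 0011 → (5.683,2.000)–(5.256,3.000)
cell (5,3): code 0001 → (5.256,3.000)–(5.000,3.197)
total: 12 segments, chained into 1 closed loop(s), length Σ = 8.328525

segments=12 loops=1 length=8.329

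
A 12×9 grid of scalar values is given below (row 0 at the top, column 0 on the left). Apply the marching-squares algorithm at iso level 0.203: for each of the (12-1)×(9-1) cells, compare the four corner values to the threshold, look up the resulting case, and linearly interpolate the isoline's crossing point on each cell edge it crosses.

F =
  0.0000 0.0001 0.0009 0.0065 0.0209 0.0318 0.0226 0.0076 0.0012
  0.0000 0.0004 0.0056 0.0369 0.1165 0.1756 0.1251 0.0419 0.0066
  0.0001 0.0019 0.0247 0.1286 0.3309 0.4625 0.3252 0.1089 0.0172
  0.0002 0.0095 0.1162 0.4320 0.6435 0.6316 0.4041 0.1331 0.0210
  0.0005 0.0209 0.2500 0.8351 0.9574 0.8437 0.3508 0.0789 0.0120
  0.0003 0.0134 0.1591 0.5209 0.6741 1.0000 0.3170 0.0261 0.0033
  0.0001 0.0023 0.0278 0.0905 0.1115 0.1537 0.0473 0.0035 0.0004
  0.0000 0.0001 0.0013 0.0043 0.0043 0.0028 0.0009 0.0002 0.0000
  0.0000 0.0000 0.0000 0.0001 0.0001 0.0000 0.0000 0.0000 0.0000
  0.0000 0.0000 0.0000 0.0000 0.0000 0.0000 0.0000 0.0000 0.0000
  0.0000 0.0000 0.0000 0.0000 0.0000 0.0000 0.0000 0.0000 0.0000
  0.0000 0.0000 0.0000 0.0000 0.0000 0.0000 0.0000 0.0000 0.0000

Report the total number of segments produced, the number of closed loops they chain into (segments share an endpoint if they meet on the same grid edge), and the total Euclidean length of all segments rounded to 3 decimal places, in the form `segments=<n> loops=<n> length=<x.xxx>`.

segments=18 loops=1 length=15.352

cell (1,3): code 0100 → (1.403,4.000)–(2.000,3.368)
cell (1,4): code 1100 → (1.096,5.000)–(1.403,4.000)
cell (1,5): code 1100 → (1.389,6.000)–(1.096,5.000)
cell (1,6): code 1000 → (2.000,6.565)–(1.389,6.000)
cell (2,2): code 0100 → (2.245,3.000)–(3.000,2.275)
cell (2,3): code 1110 → (2.000,3.368)–(2.245,3.000)
cell (2,6): code 1001 → (3.000,6.742)–(2.000,6.565)
cell (3,1): code 0100 → (3.649,2.000)–(4.000,1.795)
cell (3,2): code 1110 → (3.000,2.275)–(3.649,2.000)
cell (3,6): code 1001 → (4.000,6.544)–(3.000,6.742)
cell (4,1): code 0010 → (4.000,1.795)–(4.517,2.000)
cell (4,2): code 0111 → (4.517,2.000)–(5.000,2.121)
cell (4,6): code 1001 → (5.000,6.392)–(4.000,6.544)
cell (5,2): code 0010 → (5.000,2.121)–(5.739,3.000)
cell (5,3): code 0011 → (5.739,3.000)–(5.837,4.000)
cell (5,4): code 0011 → (5.837,4.000)–(5.942,5.000)
cell (5,5): code 0011 → (5.942,5.000)–(5.423,6.000)
cell (5,6): code 0001 → (5.423,6.000)–(5.000,6.392)
total: 18 segments, chained into 1 closed loop(s), length Σ = 15.351823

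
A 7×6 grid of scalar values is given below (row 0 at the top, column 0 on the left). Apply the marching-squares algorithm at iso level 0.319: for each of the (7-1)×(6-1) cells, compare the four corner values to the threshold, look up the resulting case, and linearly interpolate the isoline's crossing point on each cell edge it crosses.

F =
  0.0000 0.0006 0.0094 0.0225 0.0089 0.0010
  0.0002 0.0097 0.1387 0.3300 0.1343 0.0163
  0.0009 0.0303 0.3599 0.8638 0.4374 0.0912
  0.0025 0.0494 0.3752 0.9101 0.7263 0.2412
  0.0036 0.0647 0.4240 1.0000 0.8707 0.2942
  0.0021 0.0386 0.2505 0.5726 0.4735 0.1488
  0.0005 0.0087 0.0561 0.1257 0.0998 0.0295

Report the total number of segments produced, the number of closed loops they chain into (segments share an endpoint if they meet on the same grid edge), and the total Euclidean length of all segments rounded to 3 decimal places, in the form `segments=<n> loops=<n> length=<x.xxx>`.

cell (0,2): code 0100 → (0.964,3.000)–(1.000,2.942)
cell (0,3): code 1000 → (1.000,3.056)–(0.964,3.000)
cell (1,1): code 0100 → (1.815,2.000)–(2.000,1.876)
cell (1,2): code 1110 → (1.000,2.942)–(1.815,2.000)
cell (1,3): code 1101 → (1.609,4.000)–(1.000,3.056)
cell (1,4): code 1000 → (2.000,4.342)–(1.609,4.000)
cell (2,1): code 0110 → (2.000,1.876)–(3.000,1.828)
cell (2,4): code 1001 → (3.000,4.840)–(2.000,4.342)
cell (3,1): code 0110 → (3.000,1.828)–(4.000,1.708)
cell (3,4): code 1001 → (4.000,4.957)–(3.000,4.840)
cell (4,1): code 0010 → (4.000,1.708)–(4.605,2.000)
cell (4,2): code 0111 → (4.605,2.000)–(5.000,2.213)
cell (4,4): code 1001 → (5.000,4.476)–(4.000,4.957)
cell (5,2): code 0010 → (5.000,2.213)–(5.567,3.000)
cell (5,3): code 0011 → (5.567,3.000)–(5.413,4.000)
cell (5,4): code 0001 → (5.413,4.000)–(5.000,4.476)
total: 16 segments, chained into 1 closed loop(s), length Σ = 12.220747

segments=16 loops=1 length=12.221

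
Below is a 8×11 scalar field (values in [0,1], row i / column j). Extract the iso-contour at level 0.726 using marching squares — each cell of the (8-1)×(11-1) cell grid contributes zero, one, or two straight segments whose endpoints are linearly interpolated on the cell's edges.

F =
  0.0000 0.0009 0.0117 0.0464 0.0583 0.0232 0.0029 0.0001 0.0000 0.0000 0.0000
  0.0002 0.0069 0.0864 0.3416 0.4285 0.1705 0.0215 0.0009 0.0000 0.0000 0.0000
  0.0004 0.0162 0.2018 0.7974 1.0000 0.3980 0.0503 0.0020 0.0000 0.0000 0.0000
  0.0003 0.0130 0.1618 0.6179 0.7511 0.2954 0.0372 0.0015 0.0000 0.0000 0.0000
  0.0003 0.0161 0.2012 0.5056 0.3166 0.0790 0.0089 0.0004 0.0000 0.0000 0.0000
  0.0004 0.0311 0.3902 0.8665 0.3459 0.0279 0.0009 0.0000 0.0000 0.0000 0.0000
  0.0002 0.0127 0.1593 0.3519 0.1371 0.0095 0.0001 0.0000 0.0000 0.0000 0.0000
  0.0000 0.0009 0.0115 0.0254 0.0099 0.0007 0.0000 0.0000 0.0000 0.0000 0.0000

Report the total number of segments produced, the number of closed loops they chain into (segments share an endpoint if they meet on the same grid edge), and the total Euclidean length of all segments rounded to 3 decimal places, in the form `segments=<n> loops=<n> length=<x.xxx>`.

cell (1,2): code 0100 → (1.843,3.000)–(2.000,2.880)
cell (1,3): code 1100 → (1.521,4.000)–(1.843,3.000)
cell (1,4): code 1000 → (2.000,4.455)–(1.521,4.000)
cell (2,2): code 0010 → (2.000,2.880)–(2.398,3.000)
cell (2,3): code 0111 → (2.398,3.000)–(3.000,3.812)
cell (2,4): code 1001 → (3.000,4.055)–(2.000,4.455)
cell (3,3): code 0010 → (3.000,3.812)–(3.058,4.000)
cell (3,4): code 0001 → (3.058,4.000)–(3.000,4.055)
cell (4,2): code 0100 → (4.611,3.000)–(5.000,2.705)
cell (4,3): code 1000 → (5.000,3.270)–(4.611,3.000)
cell (5,2): code 0010 → (5.000,2.705)–(5.273,3.000)
cell (5,3): code 0001 → (5.273,3.000)–(5.000,3.270)
total: 12 segments, chained into 2 closed loop(s), length Σ = 6.437138

segments=12 loops=2 length=6.437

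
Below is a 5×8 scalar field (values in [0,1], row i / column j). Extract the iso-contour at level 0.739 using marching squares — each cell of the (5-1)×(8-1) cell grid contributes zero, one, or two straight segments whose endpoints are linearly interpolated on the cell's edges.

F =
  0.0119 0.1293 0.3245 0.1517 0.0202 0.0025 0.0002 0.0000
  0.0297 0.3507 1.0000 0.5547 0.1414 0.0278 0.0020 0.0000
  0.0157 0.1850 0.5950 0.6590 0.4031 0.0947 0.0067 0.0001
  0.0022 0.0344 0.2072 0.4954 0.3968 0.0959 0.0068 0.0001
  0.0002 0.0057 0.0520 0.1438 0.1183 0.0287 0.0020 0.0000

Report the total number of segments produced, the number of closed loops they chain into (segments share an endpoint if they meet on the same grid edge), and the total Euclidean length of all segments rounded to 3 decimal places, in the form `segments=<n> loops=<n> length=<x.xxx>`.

segments=4 loops=1 length=2.890

cell (0,1): code 0100 → (0.614,2.000)–(1.000,1.598)
cell (0,2): code 1000 → (1.000,2.586)–(0.614,2.000)
cell (1,1): code 0010 → (1.000,1.598)–(1.644,2.000)
cell (1,2): code 0001 → (1.644,2.000)–(1.000,2.586)
total: 4 segments, chained into 1 closed loop(s), length Σ = 2.890226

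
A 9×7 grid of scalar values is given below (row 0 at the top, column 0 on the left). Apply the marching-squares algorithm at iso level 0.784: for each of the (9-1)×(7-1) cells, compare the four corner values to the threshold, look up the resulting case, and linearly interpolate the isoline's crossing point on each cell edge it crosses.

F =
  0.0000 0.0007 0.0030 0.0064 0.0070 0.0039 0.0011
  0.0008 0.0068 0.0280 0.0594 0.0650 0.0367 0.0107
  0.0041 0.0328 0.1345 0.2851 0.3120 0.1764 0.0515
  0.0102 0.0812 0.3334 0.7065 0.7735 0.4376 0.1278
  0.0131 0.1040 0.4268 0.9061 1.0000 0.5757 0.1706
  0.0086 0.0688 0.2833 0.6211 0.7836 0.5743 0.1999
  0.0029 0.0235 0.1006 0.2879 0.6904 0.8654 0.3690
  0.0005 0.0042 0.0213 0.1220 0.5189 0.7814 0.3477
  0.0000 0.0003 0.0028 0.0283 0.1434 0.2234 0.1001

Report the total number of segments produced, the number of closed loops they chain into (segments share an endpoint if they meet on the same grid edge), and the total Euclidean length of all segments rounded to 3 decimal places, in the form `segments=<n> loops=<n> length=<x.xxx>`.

cell (3,2): code 0100 → (3.388,3.000)–(4.000,2.745)
cell (3,3): code 1100 → (3.046,4.000)–(3.388,3.000)
cell (3,4): code 1000 → (4.000,4.509)–(3.046,4.000)
cell (4,2): code 0010 → (4.000,2.745)–(4.428,3.000)
cell (4,3): code 0011 → (4.428,3.000)–(4.998,4.000)
cell (4,4): code 0001 → (4.998,4.000)–(4.000,4.509)
cell (5,4): code 0100 → (5.720,5.000)–(6.000,4.535)
cell (5,5): code 1000 → (6.000,5.164)–(5.720,5.000)
cell (6,4): code 0010 → (6.000,4.535)–(6.969,5.000)
cell (6,5): code 0001 → (6.969,5.000)–(6.000,5.164)
total: 10 segments, chained into 2 closed loop(s), length Σ = 8.494934

segments=10 loops=2 length=8.495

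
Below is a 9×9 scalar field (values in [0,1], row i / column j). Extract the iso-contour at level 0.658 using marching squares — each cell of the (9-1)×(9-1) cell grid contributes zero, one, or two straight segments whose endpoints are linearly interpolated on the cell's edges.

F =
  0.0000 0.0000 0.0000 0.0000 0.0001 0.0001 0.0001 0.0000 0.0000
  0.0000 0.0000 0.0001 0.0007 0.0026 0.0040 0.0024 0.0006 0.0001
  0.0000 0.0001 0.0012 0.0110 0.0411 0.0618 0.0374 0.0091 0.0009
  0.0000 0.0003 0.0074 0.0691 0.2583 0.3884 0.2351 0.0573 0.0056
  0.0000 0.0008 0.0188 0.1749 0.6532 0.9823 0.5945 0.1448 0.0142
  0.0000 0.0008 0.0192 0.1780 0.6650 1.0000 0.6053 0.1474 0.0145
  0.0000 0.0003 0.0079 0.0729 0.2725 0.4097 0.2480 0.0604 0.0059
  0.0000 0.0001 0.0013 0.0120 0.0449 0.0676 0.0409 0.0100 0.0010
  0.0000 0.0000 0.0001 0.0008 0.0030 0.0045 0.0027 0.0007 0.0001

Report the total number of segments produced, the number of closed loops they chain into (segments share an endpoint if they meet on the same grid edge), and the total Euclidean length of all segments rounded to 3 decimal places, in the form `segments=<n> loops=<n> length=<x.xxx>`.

cell (3,4): code 0100 → (3.454,5.000)–(4.000,4.015)
cell (3,5): code 1000 → (4.000,5.836)–(3.454,5.000)
cell (4,3): code 0100 → (4.407,4.000)–(5.000,3.986)
cell (4,4): code 1110 → (4.000,4.015)–(4.407,4.000)
cell (4,5): code 1001 → (5.000,5.866)–(4.000,5.836)
cell (5,3): code 0010 → (5.000,3.986)–(5.018,4.000)
cell (5,4): code 0011 → (5.018,4.000)–(5.579,5.000)
cell (5,5): code 0001 → (5.579,5.000)–(5.000,5.866)
total: 8 segments, chained into 1 closed loop(s), length Σ = 6.338344

segments=8 loops=1 length=6.338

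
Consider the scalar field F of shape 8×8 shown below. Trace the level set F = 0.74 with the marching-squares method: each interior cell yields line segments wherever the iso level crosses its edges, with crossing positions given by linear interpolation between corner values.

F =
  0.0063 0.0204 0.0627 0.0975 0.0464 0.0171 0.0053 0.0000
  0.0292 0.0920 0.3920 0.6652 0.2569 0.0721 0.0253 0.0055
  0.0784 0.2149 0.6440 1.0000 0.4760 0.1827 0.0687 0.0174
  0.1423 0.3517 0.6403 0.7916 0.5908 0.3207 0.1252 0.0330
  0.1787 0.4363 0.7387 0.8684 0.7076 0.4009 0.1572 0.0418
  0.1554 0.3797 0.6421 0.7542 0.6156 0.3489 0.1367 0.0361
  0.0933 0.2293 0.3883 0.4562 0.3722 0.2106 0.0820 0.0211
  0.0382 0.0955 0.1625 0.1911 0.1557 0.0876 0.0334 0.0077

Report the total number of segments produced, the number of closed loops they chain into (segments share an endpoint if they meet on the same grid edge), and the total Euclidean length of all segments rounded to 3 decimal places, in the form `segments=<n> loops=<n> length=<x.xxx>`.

segments=10 loops=1 length=9.206

cell (1,2): code 0100 → (1.223,3.000)–(2.000,2.270)
cell (1,3): code 1000 → (2.000,3.496)–(1.223,3.000)
cell (2,2): code 0110 → (2.000,2.270)–(3.000,2.659)
cell (2,3): code 1001 → (3.000,3.257)–(2.000,3.496)
cell (3,2): code 0110 → (3.000,2.659)–(4.000,2.010)
cell (3,3): code 1001 → (4.000,3.799)–(3.000,3.257)
cell (4,2): code 0110 → (4.000,2.010)–(5.000,2.873)
cell (4,3): code 1001 → (5.000,3.102)–(4.000,3.799)
cell (5,2): code 0010 → (5.000,2.873)–(5.048,3.000)
cell (5,3): code 0001 → (5.048,3.000)–(5.000,3.102)
total: 10 segments, chained into 1 closed loop(s), length Σ = 9.206079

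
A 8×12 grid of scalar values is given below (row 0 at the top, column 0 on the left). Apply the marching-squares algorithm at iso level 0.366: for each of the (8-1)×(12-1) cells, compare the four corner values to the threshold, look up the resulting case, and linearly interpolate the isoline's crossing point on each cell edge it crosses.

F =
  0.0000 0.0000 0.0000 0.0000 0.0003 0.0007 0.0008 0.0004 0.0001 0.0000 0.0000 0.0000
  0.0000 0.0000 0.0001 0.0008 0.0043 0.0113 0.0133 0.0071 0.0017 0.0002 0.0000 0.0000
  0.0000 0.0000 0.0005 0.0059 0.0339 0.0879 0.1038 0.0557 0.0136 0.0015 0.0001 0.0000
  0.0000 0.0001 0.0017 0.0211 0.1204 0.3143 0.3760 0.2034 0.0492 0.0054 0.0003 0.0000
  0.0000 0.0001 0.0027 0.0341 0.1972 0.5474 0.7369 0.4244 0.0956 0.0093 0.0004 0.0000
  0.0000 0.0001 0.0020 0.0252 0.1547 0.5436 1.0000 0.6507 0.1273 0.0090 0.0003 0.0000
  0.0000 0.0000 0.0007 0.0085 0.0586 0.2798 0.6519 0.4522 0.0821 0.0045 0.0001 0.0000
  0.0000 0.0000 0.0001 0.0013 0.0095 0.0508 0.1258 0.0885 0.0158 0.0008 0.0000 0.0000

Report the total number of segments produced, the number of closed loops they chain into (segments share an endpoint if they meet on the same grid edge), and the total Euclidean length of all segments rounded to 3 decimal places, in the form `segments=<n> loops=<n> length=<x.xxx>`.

segments=14 loops=1 length=10.198

cell (2,5): code 0100 → (2.963,6.000)–(3.000,5.838)
cell (2,6): code 1000 → (3.000,6.058)–(2.963,6.000)
cell (3,4): code 0100 → (3.222,5.000)–(4.000,4.482)
cell (3,5): code 1110 → (3.000,5.838)–(3.222,5.000)
cell (3,6): code 1101 → (3.736,7.000)–(3.000,6.058)
cell (3,7): code 1000 → (4.000,7.178)–(3.736,7.000)
cell (4,4): code 0110 → (4.000,4.482)–(5.000,4.543)
cell (4,7): code 1001 → (5.000,7.544)–(4.000,7.178)
cell (5,4): code 0010 → (5.000,4.543)–(5.673,5.000)
cell (5,5): code 0111 → (5.673,5.000)–(6.000,5.232)
cell (5,7): code 1001 → (6.000,7.233)–(5.000,7.544)
cell (6,5): code 0010 → (6.000,5.232)–(6.543,6.000)
cell (6,6): code 0011 → (6.543,6.000)–(6.237,7.000)
cell (6,7): code 0001 → (6.237,7.000)–(6.000,7.233)
total: 14 segments, chained into 1 closed loop(s), length Σ = 10.197599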